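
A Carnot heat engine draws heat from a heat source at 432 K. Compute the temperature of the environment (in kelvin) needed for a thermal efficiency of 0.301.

T_C ≈ 302.0 K

From η = 1 − T_C/T_H, T_C = T_H·(1 − η) = 432.00 × (1 − 0.301) = 302.0 K.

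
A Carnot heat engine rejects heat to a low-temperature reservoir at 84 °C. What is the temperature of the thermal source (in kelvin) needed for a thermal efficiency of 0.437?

T_C = 84 °C → 84 + 273.15 = 357.15 K.
From η = 1 − T_C/T_H, solving for T_H gives T_H = T_C/(1 − η) = 357.15/(1 − 0.437) = 634 K.

T_H ≈ 634 K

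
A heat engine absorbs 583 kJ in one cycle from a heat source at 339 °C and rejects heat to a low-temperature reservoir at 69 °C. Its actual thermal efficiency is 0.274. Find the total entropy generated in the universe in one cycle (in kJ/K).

ΔS_univ ≈ 0.285 kJ/K

T_H = 339 °C → 339 + 273.15 = 612.15 K.
T_C = 69 °C → 69 + 273.15 = 342.15 K.
W = η·Q_H = 0.274 × 583 = 159.7 kJ, so Q_C = Q_H − W = 423.3 kJ.
Reservoir entropy changes: ΔS_H = −Q_H/T_H = −583/612.15 = -0.9524 kJ/K and ΔS_C = +Q_C/T_C = 423.3/342.15 = 1.237 kJ/K.
ΔS_univ = −Q_H/T_H + Q_C/T_C = 0.285 kJ/K (> 0, since η = 0.274 < η_Carnot = 0.441).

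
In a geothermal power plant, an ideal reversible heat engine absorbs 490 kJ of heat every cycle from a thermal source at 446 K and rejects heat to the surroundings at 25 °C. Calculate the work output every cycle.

T_C = 25 °C → 25 + 273.15 = 298.15 K.
For a reversible engine, η = 1 − T_C/T_H = 1 − 298.15/446.00 = 0.3315.
W = η·Q_H = 0.3315 × 490 = 162 kJ.

W ≈ 162 kJ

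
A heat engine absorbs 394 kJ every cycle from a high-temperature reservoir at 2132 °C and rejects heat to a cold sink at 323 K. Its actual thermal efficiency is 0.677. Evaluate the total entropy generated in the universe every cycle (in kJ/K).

ΔS_univ ≈ 0.230 kJ/K

T_H = 2132 °C → 2132 + 273.15 = 2405.15 K.
W = η·Q_H = 0.677 × 394 = 266.7 kJ, so Q_C = Q_H − W = 127.3 kJ.
The hot reservoir loses entropy Q_H/T_H = 394/2405.15 = 0.1638 kJ/K; the cold reservoir gains Q_C/T_C = 127.3/323.00 = 0.3940 kJ/K.
ΔS_univ = −Q_H/T_H + Q_C/T_C = 0.230 kJ/K (> 0, since η = 0.677 < η_Carnot = 0.866).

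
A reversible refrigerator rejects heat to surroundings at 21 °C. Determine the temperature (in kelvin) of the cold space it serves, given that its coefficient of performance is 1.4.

T_H = 21 °C → 21 + 273.15 = 294.15 K.
COP_R = T_C/(T_H − T_C) ⇒ T_C = T_H·COP_R/(1 + COP_R) = 294.15 × 1.4/(1 + 1.4) = 172 K.

T_C ≈ 172 K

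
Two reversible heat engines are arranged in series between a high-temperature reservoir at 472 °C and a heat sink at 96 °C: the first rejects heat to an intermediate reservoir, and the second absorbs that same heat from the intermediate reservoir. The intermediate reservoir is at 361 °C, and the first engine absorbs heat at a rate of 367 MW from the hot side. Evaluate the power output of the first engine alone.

Ẇ₁ ≈ 54.7 MW

T_H = 472 °C → 472 + 273.15 = 745.15 K.
T_C = 96 °C → 96 + 273.15 = 369.15 K.
T_m = 361 °C → 361 + 273.15 = 634.15 K.
First-stage efficiency η₁ = 1 − T_m/T_H = 1 − 634.15/745.15 = 0.1490.
W₁ = η₁·Q_H = 0.1490 × 367 = 54.7 MW.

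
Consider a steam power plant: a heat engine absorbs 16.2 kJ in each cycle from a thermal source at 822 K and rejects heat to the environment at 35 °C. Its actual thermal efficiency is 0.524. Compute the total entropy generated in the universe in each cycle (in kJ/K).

T_C = 35 °C → 35 + 273.15 = 308.15 K.
W = η·Q_H = 0.524 × 16.2 = 8.489 kJ, so Q_C = Q_H − W = 7.711 kJ.
Reservoir entropy changes: ΔS_H = −Q_H/T_H = −16.2/822.00 = -0.01971 kJ/K and ΔS_C = +Q_C/T_C = 7.711/308.15 = 0.02502 kJ/K.
ΔS_univ = −Q_H/T_H + Q_C/T_C = 0.00532 kJ/K (> 0, since η = 0.524 < η_Carnot = 0.625).

ΔS_univ ≈ 0.00532 kJ/K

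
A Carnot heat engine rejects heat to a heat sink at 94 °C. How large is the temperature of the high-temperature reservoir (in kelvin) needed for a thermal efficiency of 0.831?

T_H ≈ 2170 K

T_C = 94 °C → 94 + 273.15 = 367.15 K.
From η = 1 − T_C/T_H, solving for T_H gives T_H = T_C/(1 − η) = 367.15/(1 − 0.831) = 2170 K.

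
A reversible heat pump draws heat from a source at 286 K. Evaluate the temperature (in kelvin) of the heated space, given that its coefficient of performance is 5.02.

T_H ≈ 357.1 K

COP_HP = T_H/(T_H − T_C) ⇒ T_H = T_C·COP_HP/(COP_HP − 1) = 286.00 × 5.02/(5.02 − 1) = 357.1 K.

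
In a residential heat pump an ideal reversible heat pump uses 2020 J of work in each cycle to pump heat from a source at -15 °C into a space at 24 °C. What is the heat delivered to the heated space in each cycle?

Q_H ≈ 15400 J

T_H = 24 °C → 24 + 273.15 = 297.15 K.
T_C = -15 °C → -15 + 273.15 = 258.15 K.
COP_HP = T_H/(T_H − T_C) = 297.15/39.00 = 7.6192.
Q_H = COP_HP · W = 7.6192 × 2020 = 15400 J.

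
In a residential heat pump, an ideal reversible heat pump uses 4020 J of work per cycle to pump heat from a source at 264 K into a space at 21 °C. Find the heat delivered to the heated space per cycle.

T_H = 21 °C → 21 + 273.15 = 294.15 K.
The Carnot heat-pump COP is COP_HP = T_H/(T_H − T_C) = 294.15/30.15 = 9.7562.
Q_H = COP_HP · W = 9.7562 × 4020 = 39220 J.

Q_H ≈ 39220 J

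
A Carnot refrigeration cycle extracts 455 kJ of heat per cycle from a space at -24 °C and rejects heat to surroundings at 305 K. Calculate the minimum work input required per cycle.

T_C = -24 °C → -24 + 273.15 = 249.15 K.
For a reversible refrigerator, COP_R = T_C/(T_H − T_C) = 249.15/55.85 = 4.4611.
W = Q_C/COP_R = 455/4.4611 = 102 kJ.

W_in ≈ 102 kJ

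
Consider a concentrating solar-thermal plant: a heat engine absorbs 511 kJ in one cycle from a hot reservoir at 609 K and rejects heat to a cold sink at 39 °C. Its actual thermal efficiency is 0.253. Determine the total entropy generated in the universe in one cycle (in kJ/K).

T_C = 39 °C → 39 + 273.15 = 312.15 K.
W = η·Q_H = 0.253 × 511 = 129.3 kJ, so Q_C = Q_H − W = 381.7 kJ.
The hot reservoir loses entropy Q_H/T_H = 511/609.00 = 0.8391 kJ/K; the cold reservoir gains Q_C/T_C = 381.7/312.15 = 1.223 kJ/K.
ΔS_univ = −Q_H/T_H + Q_C/T_C = 0.384 kJ/K (> 0, since η = 0.253 < η_Carnot = 0.487).

ΔS_univ ≈ 0.384 kJ/K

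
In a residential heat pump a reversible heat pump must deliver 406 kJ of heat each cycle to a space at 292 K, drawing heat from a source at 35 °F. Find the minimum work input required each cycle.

W_in ≈ 23.9 kJ

T_C = 35 °F → (35 − 32) × 5/9 = 1.67 °C = 274.82 K.
COP_HP = T_H/(T_H − T_C) = 292.00/17.18 = 16.9932.
W = Q_H/COP_HP = 406/16.9932 = 23.9 kJ.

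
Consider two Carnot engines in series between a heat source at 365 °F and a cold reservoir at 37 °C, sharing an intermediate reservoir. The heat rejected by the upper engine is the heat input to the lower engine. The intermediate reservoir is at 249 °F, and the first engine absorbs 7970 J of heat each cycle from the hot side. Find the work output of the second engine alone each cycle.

W₂ ≈ 1450 J

T_H = 365 °F → (365 − 32) × 5/9 = 185.00 °C = 458.15 K.
T_C = 37 °C → 37 + 273.15 = 310.15 K.
T_m = 249 °F → (249 − 32) × 5/9 = 120.56 °C = 393.71 K.
Heat entering the second stage: Q_m = Q_H·(T_m/T_H) = 7970 × 393.71/458.15 = 6850 J.
Second-stage efficiency η₂ = 1 − T_C/T_m = 1 − 310.15/393.71 = 0.2122, so W₂ = η₂·Q_m = 1450 J.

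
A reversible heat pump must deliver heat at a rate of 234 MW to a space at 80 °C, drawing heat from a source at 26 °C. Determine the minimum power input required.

Ẇ_in ≈ 35.8 MW

T_H = 80 °C → 80 + 273.15 = 353.15 K.
T_C = 26 °C → 26 + 273.15 = 299.15 K.
The Carnot heat-pump COP is COP_HP = T_H/(T_H − T_C) = 353.15/54.00 = 6.5398.
W = Q_H/COP_HP = 234/6.5398 = 35.8 MW.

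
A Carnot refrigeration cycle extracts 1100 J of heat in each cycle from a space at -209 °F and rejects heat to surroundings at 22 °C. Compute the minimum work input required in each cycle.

T_H = 22 °C → 22 + 273.15 = 295.15 K.
T_C = -209 °F → (-209 − 32) × 5/9 = -133.89 °C = 139.26 K.
COP_R = T_C/(T_H − T_C) = 139.26/155.89 = 0.8933.
W = Q_C/COP_R = 1100/0.8933 = 1230 J.

W_in ≈ 1230 J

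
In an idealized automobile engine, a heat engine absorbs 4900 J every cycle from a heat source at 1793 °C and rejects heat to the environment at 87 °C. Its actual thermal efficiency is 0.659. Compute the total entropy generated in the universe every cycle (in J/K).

T_H = 1793 °C → 1793 + 273.15 = 2066.15 K.
T_C = 87 °C → 87 + 273.15 = 360.15 K.
W = η·Q_H = 0.659 × 4900 = 3229 J, so Q_C = Q_H − W = 1671 J.
Reservoir entropy changes: ΔS_H = −Q_H/T_H = −4900/2066.15 = -2.372 J/K and ΔS_C = +Q_C/T_C = 1671/360.15 = 4.639 J/K.
ΔS_univ = −Q_H/T_H + Q_C/T_C = 2.268 J/K (> 0, since η = 0.659 < η_Carnot = 0.826).

ΔS_univ ≈ 2.268 J/K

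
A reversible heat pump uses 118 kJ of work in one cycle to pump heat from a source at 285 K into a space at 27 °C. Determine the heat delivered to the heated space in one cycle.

Q_H ≈ 2340 kJ

T_H = 27 °C → 27 + 273.15 = 300.15 K.
COP_HP = T_H/(T_H − T_C) = 300.15/15.15 = 19.8119.
Q_H = COP_HP · W = 19.8119 × 118 = 2340 kJ.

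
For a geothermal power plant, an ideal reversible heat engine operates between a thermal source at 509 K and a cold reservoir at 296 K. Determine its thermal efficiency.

η ≈ 0.418

Carnot efficiency: η = 1 − T_C/T_H = 1 − 296.00/509.00 = 0.418.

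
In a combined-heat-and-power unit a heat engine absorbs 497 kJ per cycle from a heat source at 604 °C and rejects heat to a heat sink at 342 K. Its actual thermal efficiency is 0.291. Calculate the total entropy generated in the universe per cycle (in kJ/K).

ΔS_univ ≈ 0.464 kJ/K

T_H = 604 °C → 604 + 273.15 = 877.15 K.
W = η·Q_H = 0.291 × 497 = 144.6 kJ, so Q_C = Q_H − W = 352.4 kJ.
Reservoir entropy changes: ΔS_H = −Q_H/T_H = −497/877.15 = -0.5666 kJ/K and ΔS_C = +Q_C/T_C = 352.4/342.00 = 1.030 kJ/K.
ΔS_univ = −Q_H/T_H + Q_C/T_C = 0.464 kJ/K (> 0, since η = 0.291 < η_Carnot = 0.610).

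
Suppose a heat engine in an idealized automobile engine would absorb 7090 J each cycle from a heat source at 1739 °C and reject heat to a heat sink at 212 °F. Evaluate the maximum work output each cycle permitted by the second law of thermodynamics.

T_H = 1739 °C → 1739 + 273.15 = 2012.15 K.
T_C = 212 °F → (212 − 32) × 5/9 = 100.00 °C = 373.15 K.
The second-law ceiling is the Carnot efficiency, η_max = 1 − T_C/T_H = 1 − 373.15/2012.15 = 0.8146.
W_max = η_max · Q_H = 0.8146 × 7090 = 5775 J.

W_max ≈ 5775 J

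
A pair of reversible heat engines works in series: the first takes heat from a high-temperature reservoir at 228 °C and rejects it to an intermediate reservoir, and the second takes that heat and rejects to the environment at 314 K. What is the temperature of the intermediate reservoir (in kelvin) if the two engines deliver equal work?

T_H = 228 °C → 228 + 273.15 = 501.15 K.
For reversible stages Q_m = Q_H·(T_m/T_H). Setting W₁ = Q_H(1 − T_m/T_H) equal to W₂ = Q_m(1 − T_C/T_m) = Q_H·(T_m − T_C)/T_H gives T_H − T_m = T_m − T_C, so T_m = (T_H + T_C)/2 = (501.15 + 314.00)/2 = 407.6 K.

T_m ≈ 407.6 K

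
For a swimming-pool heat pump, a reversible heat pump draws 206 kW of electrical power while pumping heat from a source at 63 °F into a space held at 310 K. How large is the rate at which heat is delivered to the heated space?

Q̇_H ≈ 3250 kW

T_C = 63 °F → (63 − 32) × 5/9 = 17.22 °C = 290.37 K.
The Carnot heat-pump COP is COP_HP = T_H/(T_H − T_C) = 310.00/19.63 = 15.7939.
Q_H = COP_HP · W = 15.7939 × 206 = 3250 kW.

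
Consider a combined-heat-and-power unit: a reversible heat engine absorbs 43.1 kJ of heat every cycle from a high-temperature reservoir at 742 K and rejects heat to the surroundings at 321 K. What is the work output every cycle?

Since the cycle is reversible, η = 1 − T_C/T_H = 1 − 321.00/742.00 = 0.5674.
W = η·Q_H = 0.5674 × 43.1 = 24.5 kJ.

W ≈ 24.5 kJ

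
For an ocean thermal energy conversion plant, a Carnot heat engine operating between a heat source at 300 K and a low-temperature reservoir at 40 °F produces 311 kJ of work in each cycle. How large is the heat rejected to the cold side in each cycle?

Q_C ≈ 3850 kJ

T_C = 40 °F → (40 − 32) × 5/9 = 4.44 °C = 277.59 K.
Since the cycle is reversible, η = 1 − T_C/T_H = 1 − 277.59/300.00 = 0.0747.
Since Q_C/Q_H = T_C/T_H and Q_H = W/η, Q_C = W·T_C/(T_H − T_C) = 311 × 277.59/22.41 = 3850 kJ.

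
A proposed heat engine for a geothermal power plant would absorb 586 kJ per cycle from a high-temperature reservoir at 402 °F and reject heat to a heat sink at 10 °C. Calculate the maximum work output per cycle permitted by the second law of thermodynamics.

W_max ≈ 239.4 kJ

T_H = 402 °F → (402 − 32) × 5/9 = 205.56 °C = 478.71 K.
T_C = 10 °C → 10 + 273.15 = 283.15 K.
The upper bound on efficiency is η_max = 1 − T_C/T_H = 1 − 283.15/478.71 = 0.4085.
W_max = η_max · Q_H = 0.4085 × 586 = 239.4 kJ.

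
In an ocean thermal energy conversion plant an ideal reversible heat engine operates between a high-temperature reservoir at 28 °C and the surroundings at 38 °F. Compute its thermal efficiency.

η ≈ 0.0819

T_H = 28 °C → 28 + 273.15 = 301.15 K.
T_C = 38 °F → (38 − 32) × 5/9 = 3.33 °C = 276.48 K.
For a reversible engine, η = 1 − T_C/T_H = 1 − 276.48/301.15 = 0.0819.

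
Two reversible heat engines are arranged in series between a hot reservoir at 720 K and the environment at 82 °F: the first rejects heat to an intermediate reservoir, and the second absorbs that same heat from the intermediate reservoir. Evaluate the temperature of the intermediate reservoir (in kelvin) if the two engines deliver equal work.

T_m ≈ 510.5 K

T_C = 82 °F → (82 − 32) × 5/9 = 27.78 °C = 300.93 K.
For reversible stages Q_m = Q_H·(T_m/T_H). Setting W₁ = Q_H(1 − T_m/T_H) equal to W₂ = Q_m(1 − T_C/T_m) = Q_H·(T_m − T_C)/T_H gives T_H − T_m = T_m − T_C, so T_m = (T_H + T_C)/2 = (720.00 + 300.93)/2 = 510.5 K.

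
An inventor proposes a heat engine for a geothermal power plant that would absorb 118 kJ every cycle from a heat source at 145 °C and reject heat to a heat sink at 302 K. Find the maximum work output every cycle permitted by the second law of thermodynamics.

W_max ≈ 32.8 kJ

T_H = 145 °C → 145 + 273.15 = 418.15 K.
By the Carnot theorem, η_max = 1 − T_C/T_H = 1 − 302.00/418.15 = 0.2778.
W_max = η_max · Q_H = 0.2778 × 118 = 32.8 kJ.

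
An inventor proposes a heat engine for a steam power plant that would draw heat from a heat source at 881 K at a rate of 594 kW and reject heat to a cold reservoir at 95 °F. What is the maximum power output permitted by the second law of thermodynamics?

T_C = 95 °F → (95 − 32) × 5/9 = 35.00 °C = 308.15 K.
No engine can exceed the Carnot limit: η_max = 1 − T_C/T_H = 1 − 308.15/881.00 = 0.6502.
W_max = η_max · Q_H = 0.6502 × 594 = 386.2 kW.

Ẇ_max ≈ 386.2 kW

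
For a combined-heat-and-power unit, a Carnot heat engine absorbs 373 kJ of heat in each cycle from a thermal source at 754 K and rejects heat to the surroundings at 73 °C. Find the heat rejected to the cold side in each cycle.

T_C = 73 °C → 73 + 273.15 = 346.15 K.
Since the cycle is reversible, η = 1 − T_C/T_H = 1 − 346.15/754.00 = 0.5409.
For a reversible cycle Q_C/Q_H = T_C/T_H, so Q_C = 373 × 346.15/754.00 = 171.2 kJ.

Q_C ≈ 171.2 kJ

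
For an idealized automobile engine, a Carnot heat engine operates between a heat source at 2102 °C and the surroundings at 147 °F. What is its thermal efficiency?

T_H = 2102 °C → 2102 + 273.15 = 2375.15 K.
T_C = 147 °F → (147 − 32) × 5/9 = 63.89 °C = 337.04 K.
η_rev = 1 − T_C/T_H = 1 − 337.04/2375.15 = 0.858.

η ≈ 0.858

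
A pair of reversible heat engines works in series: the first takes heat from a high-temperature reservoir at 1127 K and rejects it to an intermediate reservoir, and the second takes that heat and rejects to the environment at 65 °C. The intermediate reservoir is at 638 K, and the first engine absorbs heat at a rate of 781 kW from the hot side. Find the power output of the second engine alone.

Ẇ₂ ≈ 208 kW

T_C = 65 °C → 65 + 273.15 = 338.15 K.
Heat entering the second stage: Q_m = Q_H·(T_m/T_H) = 781 × 638.00/1127.00 = 442 kW.
Second-stage efficiency η₂ = 1 − T_C/T_m = 1 − 338.15/638.00 = 0.4700, so W₂ = η₂·Q_m = 208 kW.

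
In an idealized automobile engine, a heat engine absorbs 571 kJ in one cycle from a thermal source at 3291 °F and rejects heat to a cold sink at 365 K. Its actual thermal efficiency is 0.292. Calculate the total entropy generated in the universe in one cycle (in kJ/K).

T_H = 3291 °F → (3291 − 32) × 5/9 = 1810.56 °C = 2083.71 K.
W = η·Q_H = 0.292 × 571 = 166.7 kJ, so Q_C = Q_H − W = 404.3 kJ.
Reservoir entropy changes: ΔS_H = −Q_H/T_H = −571/2083.71 = -0.2740 kJ/K and ΔS_C = +Q_C/T_C = 404.3/365.00 = 1.108 kJ/K.
ΔS_univ = −Q_H/T_H + Q_C/T_C = 0.8336 kJ/K (> 0, since η = 0.292 < η_Carnot = 0.825).

ΔS_univ ≈ 0.8336 kJ/K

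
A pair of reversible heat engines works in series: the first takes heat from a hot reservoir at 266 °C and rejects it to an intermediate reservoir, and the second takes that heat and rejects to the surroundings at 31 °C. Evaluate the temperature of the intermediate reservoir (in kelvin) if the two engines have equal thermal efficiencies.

T_H = 266 °C → 266 + 273.15 = 539.15 K.
T_C = 31 °C → 31 + 273.15 = 304.15 K.
Equal efficiencies require 1 − T_m/T_H = 1 − T_C/T_m, i.e. T_m/T_H = T_C/T_m, so T_m = √(T_H·T_C) = √(539.15 × 304.15) = 405 K.

T_m ≈ 405 K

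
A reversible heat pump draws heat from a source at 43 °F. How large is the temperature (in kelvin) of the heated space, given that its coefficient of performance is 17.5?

T_C = 43 °F → (43 − 32) × 5/9 = 6.11 °C = 279.26 K.
COP_HP = T_H/(T_H − T_C) ⇒ T_H = T_C·COP_HP/(COP_HP − 1) = 279.26 × 17.5/(17.5 − 1) = 296 K.

T_H ≈ 296 K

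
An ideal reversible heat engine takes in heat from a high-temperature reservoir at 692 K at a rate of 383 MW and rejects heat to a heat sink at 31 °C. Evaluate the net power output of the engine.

Ẇ ≈ 215 MW

T_C = 31 °C → 31 + 273.15 = 304.15 K.
The Carnot efficiency is η = 1 − T_C/T_H = 1 − 304.15/692.00 = 0.5605.
W = η·Q_H = 0.5605 × 383 = 215 MW.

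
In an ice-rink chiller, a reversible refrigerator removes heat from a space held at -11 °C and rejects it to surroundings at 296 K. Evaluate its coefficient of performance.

COP_R ≈ 7.74

T_C = -11 °C → -11 + 273.15 = 262.15 K.
The reversible coefficient of performance is COP_R = T_C/(T_H − T_C) = 262.15/(296.00 − 262.15) = 7.74.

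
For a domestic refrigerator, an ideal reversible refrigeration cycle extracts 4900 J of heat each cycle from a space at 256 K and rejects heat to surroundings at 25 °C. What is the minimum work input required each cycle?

W_in ≈ 806.8 J

T_H = 25 °C → 25 + 273.15 = 298.15 K.
Carnot COP: COP_R = T_C/(T_H − T_C) = 256.00/42.15 = 6.0735.
W = Q_C/COP_R = 4900/6.0735 = 806.8 J.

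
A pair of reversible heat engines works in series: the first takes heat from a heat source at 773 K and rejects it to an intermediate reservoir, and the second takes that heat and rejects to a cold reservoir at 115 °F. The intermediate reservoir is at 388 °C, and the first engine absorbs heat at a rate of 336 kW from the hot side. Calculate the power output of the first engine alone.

Ẇ₁ ≈ 48.6 kW

T_C = 115 °F → (115 − 32) × 5/9 = 46.11 °C = 319.26 K.
T_m = 388 °C → 388 + 273.15 = 661.15 K.
First-stage efficiency η₁ = 1 − T_m/T_H = 1 − 661.15/773.00 = 0.1447.
W₁ = η₁·Q_H = 0.1447 × 336 = 48.6 kW.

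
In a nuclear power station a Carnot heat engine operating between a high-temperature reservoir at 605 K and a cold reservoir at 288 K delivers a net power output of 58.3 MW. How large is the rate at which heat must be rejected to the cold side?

Q̇_C ≈ 52.97 MW

η_rev = 1 − T_C/T_H = 1 − 288.00/605.00 = 0.5240.
Since Q_C/Q_H = T_C/T_H and Q_H = W/η, Q_C = W·T_C/(T_H − T_C) = 58.3 × 288.00/317.00 = 52.97 MW.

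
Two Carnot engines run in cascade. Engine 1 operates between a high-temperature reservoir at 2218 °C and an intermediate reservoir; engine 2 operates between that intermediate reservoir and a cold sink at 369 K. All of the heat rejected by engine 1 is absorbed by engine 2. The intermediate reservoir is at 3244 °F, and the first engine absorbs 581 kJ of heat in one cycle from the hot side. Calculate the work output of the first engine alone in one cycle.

T_H = 2218 °C → 2218 + 273.15 = 2491.15 K.
T_m = 3244 °F → (3244 − 32) × 5/9 = 1784.44 °C = 2057.59 K.
First-stage efficiency η₁ = 1 − T_m/T_H = 1 − 2057.59/2491.15 = 0.1740.
W₁ = η₁·Q_H = 0.1740 × 581 = 101.1 kJ.

W₁ ≈ 101.1 kJ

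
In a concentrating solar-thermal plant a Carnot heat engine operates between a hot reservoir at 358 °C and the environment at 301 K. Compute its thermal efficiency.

η ≈ 0.523

T_H = 358 °C → 358 + 273.15 = 631.15 K.
Carnot efficiency: η = 1 − T_C/T_H = 1 − 301.00/631.15 = 0.523.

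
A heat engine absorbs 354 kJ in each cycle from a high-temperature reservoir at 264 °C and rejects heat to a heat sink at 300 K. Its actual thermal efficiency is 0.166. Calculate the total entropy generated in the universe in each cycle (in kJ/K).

T_H = 264 °C → 264 + 273.15 = 537.15 K.
W = η·Q_H = 0.166 × 354 = 58.76 kJ, so Q_C = Q_H − W = 295.2 kJ.
Entropy balance on the reservoirs: −Q_H/T_H = -0.6590 kJ/K, +Q_C/T_C = 0.9841 kJ/K.
ΔS_univ = −Q_H/T_H + Q_C/T_C = 0.3251 kJ/K (> 0, since η = 0.166 < η_Carnot = 0.441).

ΔS_univ ≈ 0.3251 kJ/K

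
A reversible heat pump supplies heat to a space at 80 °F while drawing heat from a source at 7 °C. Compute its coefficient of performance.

COP_HP ≈ 15.2

T_H = 80 °F → (80 − 32) × 5/9 = 26.67 °C = 299.82 K.
T_C = 7 °C → 7 + 273.15 = 280.15 K.
COP_HP = T_H/(T_H − T_C) = 299.82/(299.82 − 280.15) = 15.2.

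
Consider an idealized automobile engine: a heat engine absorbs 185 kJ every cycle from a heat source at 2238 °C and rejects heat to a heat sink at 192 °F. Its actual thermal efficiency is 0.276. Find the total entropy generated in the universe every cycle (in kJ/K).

ΔS_univ ≈ 0.296 kJ/K

T_H = 2238 °C → 2238 + 273.15 = 2511.15 K.
T_C = 192 °F → (192 − 32) × 5/9 = 88.89 °C = 362.04 K.
W = η·Q_H = 0.276 × 185 = 51.06 kJ, so Q_C = Q_H − W = 133.9 kJ.
Reservoir entropy changes: ΔS_H = −Q_H/T_H = −185/2511.15 = -0.07367 kJ/K and ΔS_C = +Q_C/T_C = 133.9/362.04 = 0.3700 kJ/K.
ΔS_univ = −Q_H/T_H + Q_C/T_C = 0.296 kJ/K (> 0, since η = 0.276 < η_Carnot = 0.856).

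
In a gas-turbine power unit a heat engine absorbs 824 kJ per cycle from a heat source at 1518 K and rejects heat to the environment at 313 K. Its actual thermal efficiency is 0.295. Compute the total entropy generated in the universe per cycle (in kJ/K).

ΔS_univ ≈ 1.313 kJ/K

W = η·Q_H = 0.295 × 824 = 243.1 kJ, so Q_C = Q_H − W = 580.9 kJ.
The hot reservoir loses entropy Q_H/T_H = 824/1518.00 = 0.5428 kJ/K; the cold reservoir gains Q_C/T_C = 580.9/313.00 = 1.856 kJ/K.
ΔS_univ = −Q_H/T_H + Q_C/T_C = 1.313 kJ/K (> 0, since η = 0.295 < η_Carnot = 0.794).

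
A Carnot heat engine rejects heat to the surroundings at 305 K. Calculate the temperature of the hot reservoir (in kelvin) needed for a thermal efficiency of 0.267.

From η = 1 − T_C/T_H, solving for T_H gives T_H = T_C/(1 − η) = 305.00/(1 − 0.267) = 416.1 K.

T_H ≈ 416.1 K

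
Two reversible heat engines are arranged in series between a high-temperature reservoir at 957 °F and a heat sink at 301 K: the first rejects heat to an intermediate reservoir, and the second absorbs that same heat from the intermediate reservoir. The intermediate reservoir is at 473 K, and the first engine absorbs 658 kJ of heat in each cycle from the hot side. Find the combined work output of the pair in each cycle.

W_total ≈ 406.4 kJ

T_H = 957 °F → (957 − 32) × 5/9 = 513.89 °C = 787.04 K.
Two reversible stages in series are equivalent to a single Carnot engine between T_H and T_C, so η_total = 1 − T_C/T_H = 1 − 301.00/787.04 = 0.6176.
W_total = η_total · Q_H = 0.6176 × 658 = 406.4 kJ.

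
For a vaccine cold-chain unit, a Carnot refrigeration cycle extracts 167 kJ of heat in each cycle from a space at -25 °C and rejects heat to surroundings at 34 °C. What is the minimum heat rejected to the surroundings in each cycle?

Q_H ≈ 206.7 kJ

T_H = 34 °C → 34 + 273.15 = 307.15 K.
T_C = -25 °C → -25 + 273.15 = 248.15 K.
For a reversible cycle Q_H/Q_C = T_H/T_C, so Q_H = Q_C·T_H/T_C = 167 × 307.15/248.15 = 206.7 kJ.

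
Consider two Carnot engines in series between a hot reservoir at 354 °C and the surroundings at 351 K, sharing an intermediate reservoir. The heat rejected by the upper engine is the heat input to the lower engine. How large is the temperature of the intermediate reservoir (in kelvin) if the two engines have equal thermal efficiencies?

T_H = 354 °C → 354 + 273.15 = 627.15 K.
Equal efficiencies require 1 − T_m/T_H = 1 − T_C/T_m, i.e. T_m/T_H = T_C/T_m, so T_m = √(T_H·T_C) = √(627.15 × 351.00) = 469 K.

T_m ≈ 469 K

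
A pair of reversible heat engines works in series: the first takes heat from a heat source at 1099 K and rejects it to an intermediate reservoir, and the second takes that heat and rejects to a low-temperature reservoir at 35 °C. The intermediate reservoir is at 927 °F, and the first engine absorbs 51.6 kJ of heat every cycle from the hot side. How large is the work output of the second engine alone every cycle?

W₂ ≈ 21.7 kJ

T_C = 35 °C → 35 + 273.15 = 308.15 K.
T_m = 927 °F → (927 − 32) × 5/9 = 497.22 °C = 770.37 K.
Heat entering the second stage: Q_m = Q_H·(T_m/T_H) = 51.6 × 770.37/1099.00 = 36.2 kJ.
Second-stage efficiency η₂ = 1 − T_C/T_m = 1 − 308.15/770.37 = 0.6000, so W₂ = η₂·Q_m = 21.7 kJ.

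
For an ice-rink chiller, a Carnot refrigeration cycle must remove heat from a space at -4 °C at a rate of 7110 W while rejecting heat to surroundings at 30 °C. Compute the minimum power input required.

Ẇ_in ≈ 898.2 W

T_H = 30 °C → 30 + 273.15 = 303.15 K.
T_C = -4 °C → -4 + 273.15 = 269.15 K.
Carnot COP: COP_R = T_C/(T_H − T_C) = 269.15/34.00 = 7.9162.
W = Q_C/COP_R = 7110/7.9162 = 898.2 W.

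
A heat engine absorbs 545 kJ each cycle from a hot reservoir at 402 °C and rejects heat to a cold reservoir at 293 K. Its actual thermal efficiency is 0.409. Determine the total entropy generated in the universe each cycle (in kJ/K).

ΔS_univ ≈ 0.292 kJ/K

T_H = 402 °C → 402 + 273.15 = 675.15 K.
W = η·Q_H = 0.409 × 545 = 222.9 kJ, so Q_C = Q_H − W = 322.1 kJ.
The hot reservoir loses entropy Q_H/T_H = 545/675.15 = 0.8072 kJ/K; the cold reservoir gains Q_C/T_C = 322.1/293.00 = 1.099 kJ/K.
ΔS_univ = −Q_H/T_H + Q_C/T_C = 0.292 kJ/K (> 0, since η = 0.409 < η_Carnot = 0.566).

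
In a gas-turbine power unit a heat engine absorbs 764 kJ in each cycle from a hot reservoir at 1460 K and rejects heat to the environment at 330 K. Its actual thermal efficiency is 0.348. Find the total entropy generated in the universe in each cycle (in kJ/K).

W = η·Q_H = 0.348 × 764 = 265.9 kJ, so Q_C = Q_H − W = 498.1 kJ.
Reservoir entropy changes: ΔS_H = −Q_H/T_H = −764/1460.00 = -0.5233 kJ/K and ΔS_C = +Q_C/T_C = 498.1/330.00 = 1.509 kJ/K.
ΔS_univ = −Q_H/T_H + Q_C/T_C = 0.986 kJ/K (> 0, since η = 0.348 < η_Carnot = 0.774).

ΔS_univ ≈ 0.986 kJ/K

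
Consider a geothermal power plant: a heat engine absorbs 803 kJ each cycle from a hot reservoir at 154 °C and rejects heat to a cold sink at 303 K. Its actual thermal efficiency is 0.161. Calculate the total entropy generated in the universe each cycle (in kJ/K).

ΔS_univ ≈ 0.344 kJ/K

T_H = 154 °C → 154 + 273.15 = 427.15 K.
W = η·Q_H = 0.161 × 803 = 129.3 kJ, so Q_C = Q_H − W = 673.7 kJ.
The hot reservoir loses entropy Q_H/T_H = 803/427.15 = 1.880 kJ/K; the cold reservoir gains Q_C/T_C = 673.7/303.00 = 2.223 kJ/K.
ΔS_univ = −Q_H/T_H + Q_C/T_C = 0.344 kJ/K (> 0, since η = 0.161 < η_Carnot = 0.291).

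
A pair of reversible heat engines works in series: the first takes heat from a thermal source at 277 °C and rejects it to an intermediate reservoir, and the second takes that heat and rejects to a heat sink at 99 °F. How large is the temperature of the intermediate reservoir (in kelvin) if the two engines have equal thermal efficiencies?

T_m ≈ 413 K

T_H = 277 °C → 277 + 273.15 = 550.15 K.
T_C = 99 °F → (99 − 32) × 5/9 = 37.22 °C = 310.37 K.
Equal efficiencies require 1 − T_m/T_H = 1 − T_C/T_m, i.e. T_m/T_H = T_C/T_m, so T_m = √(T_H·T_C) = √(550.15 × 310.37) = 413 K.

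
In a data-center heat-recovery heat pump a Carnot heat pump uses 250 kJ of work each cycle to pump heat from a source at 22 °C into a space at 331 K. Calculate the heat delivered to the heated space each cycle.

T_C = 22 °C → 22 + 273.15 = 295.15 K.
Reversible heating COP: COP_HP = T_H/(T_H − T_C) = 331.00/35.85 = 9.2329.
Q_H = COP_HP · W = 9.2329 × 250 = 2310 kJ.

Q_H ≈ 2310 kJ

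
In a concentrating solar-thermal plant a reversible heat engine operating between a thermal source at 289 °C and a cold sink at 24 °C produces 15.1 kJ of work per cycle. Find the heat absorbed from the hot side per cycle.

Q_H ≈ 32.0 kJ

T_H = 289 °C → 289 + 273.15 = 562.15 K.
T_C = 24 °C → 24 + 273.15 = 297.15 K.
For a reversible engine, η = 1 − T_C/T_H = 1 − 297.15/562.15 = 0.4714.
Q_H = W/η = 15.1/0.4714 = 32.0 kJ.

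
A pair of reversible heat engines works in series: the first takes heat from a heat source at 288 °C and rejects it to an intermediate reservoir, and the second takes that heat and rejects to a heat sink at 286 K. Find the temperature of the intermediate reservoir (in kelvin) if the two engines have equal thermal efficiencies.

T_m ≈ 401 K

T_H = 288 °C → 288 + 273.15 = 561.15 K.
Equal efficiencies require 1 − T_m/T_H = 1 − T_C/T_m, i.e. T_m/T_H = T_C/T_m, so T_m = √(T_H·T_C) = √(561.15 × 286.00) = 401 K.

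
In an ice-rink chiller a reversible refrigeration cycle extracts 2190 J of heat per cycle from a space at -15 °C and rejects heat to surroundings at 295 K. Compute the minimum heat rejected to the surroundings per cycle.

T_C = -15 °C → -15 + 273.15 = 258.15 K.
For a reversible cycle Q_H/Q_C = T_H/T_C, so Q_H = Q_C·T_H/T_C = 2190 × 295.00/258.15 = 2500 J.

Q_H ≈ 2500 J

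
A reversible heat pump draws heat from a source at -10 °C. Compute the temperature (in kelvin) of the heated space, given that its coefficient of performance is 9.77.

T_H ≈ 293.2 K

T_C = -10 °C → -10 + 273.15 = 263.15 K.
COP_HP = T_H/(T_H − T_C) ⇒ T_H = T_C·COP_HP/(COP_HP − 1) = 263.15 × 9.77/(9.77 − 1) = 293.2 K.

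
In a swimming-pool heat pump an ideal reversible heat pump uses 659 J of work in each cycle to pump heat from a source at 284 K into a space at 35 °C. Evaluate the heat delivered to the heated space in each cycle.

Q_H ≈ 8410 J

T_H = 35 °C → 35 + 273.15 = 308.15 K.
The Carnot heat-pump COP is COP_HP = T_H/(T_H − T_C) = 308.15/24.15 = 12.7598.
Q_H = COP_HP · W = 12.7598 × 659 = 8410 J.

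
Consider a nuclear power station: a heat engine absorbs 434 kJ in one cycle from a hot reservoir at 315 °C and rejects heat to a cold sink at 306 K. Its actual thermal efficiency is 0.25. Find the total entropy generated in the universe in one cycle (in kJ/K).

T_H = 315 °C → 315 + 273.15 = 588.15 K.
W = η·Q_H = 0.25 × 434 = 108.5 kJ, so Q_C = Q_H − W = 325.5 kJ.
The hot reservoir loses entropy Q_H/T_H = 434/588.15 = 0.7379 kJ/K; the cold reservoir gains Q_C/T_C = 325.5/306.00 = 1.064 kJ/K.
ΔS_univ = −Q_H/T_H + Q_C/T_C = 0.3258 kJ/K (> 0, since η = 0.25 < η_Carnot = 0.480).

ΔS_univ ≈ 0.3258 kJ/K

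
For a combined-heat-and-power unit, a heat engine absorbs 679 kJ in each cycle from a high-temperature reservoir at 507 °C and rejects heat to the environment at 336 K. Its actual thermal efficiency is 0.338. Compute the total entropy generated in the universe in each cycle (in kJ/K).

ΔS_univ ≈ 0.467 kJ/K

T_H = 507 °C → 507 + 273.15 = 780.15 K.
W = η·Q_H = 0.338 × 679 = 229.5 kJ, so Q_C = Q_H − W = 449.5 kJ.
Reservoir entropy changes: ΔS_H = −Q_H/T_H = −679/780.15 = -0.8703 kJ/K and ΔS_C = +Q_C/T_C = 449.5/336.00 = 1.338 kJ/K.
ΔS_univ = −Q_H/T_H + Q_C/T_C = 0.467 kJ/K (> 0, since η = 0.338 < η_Carnot = 0.569).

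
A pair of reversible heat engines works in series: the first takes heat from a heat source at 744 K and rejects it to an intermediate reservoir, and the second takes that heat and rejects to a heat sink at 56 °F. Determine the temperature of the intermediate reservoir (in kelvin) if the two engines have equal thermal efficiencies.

T_m ≈ 462 K

T_C = 56 °F → (56 − 32) × 5/9 = 13.33 °C = 286.48 K.
Equal efficiencies require 1 − T_m/T_H = 1 − T_C/T_m, i.e. T_m/T_H = T_C/T_m, so T_m = √(T_H·T_C) = √(744.00 × 286.48) = 462 K.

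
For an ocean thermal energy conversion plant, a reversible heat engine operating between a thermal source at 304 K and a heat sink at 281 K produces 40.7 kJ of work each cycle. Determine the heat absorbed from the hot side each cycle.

The Carnot efficiency is η = 1 − T_C/T_H = 1 − 281.00/304.00 = 0.0757.
Q_H = W/η = 40.7/0.0757 = 537.9 kJ.

Q_H ≈ 537.9 kJ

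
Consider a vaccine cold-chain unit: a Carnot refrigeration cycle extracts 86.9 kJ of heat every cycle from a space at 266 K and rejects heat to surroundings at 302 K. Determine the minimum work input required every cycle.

COP_R = T_C/(T_H − T_C) = 266.00/36.00 = 7.3889.
W = Q_C/COP_R = 86.9/7.3889 = 11.76 kJ.

W_in ≈ 11.76 kJ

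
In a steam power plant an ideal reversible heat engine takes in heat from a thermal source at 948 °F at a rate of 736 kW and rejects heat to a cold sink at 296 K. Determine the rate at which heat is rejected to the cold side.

T_H = 948 °F → (948 − 32) × 5/9 = 508.89 °C = 782.04 K.
Carnot efficiency: η = 1 − T_C/T_H = 1 − 296.00/782.04 = 0.6215.
For a reversible cycle Q_C/Q_H = T_C/T_H, so Q_C = 736 × 296.00/782.04 = 279 kW.

Q̇_C ≈ 279 kW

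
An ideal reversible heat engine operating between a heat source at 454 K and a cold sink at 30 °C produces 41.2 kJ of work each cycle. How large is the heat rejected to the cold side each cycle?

Q_C ≈ 82.8 kJ

T_C = 30 °C → 30 + 273.15 = 303.15 K.
The Carnot efficiency is η = 1 − T_C/T_H = 1 − 303.15/454.00 = 0.3323.
Since Q_C/Q_H = T_C/T_H and Q_H = W/η, Q_C = W·T_C/(T_H − T_C) = 41.2 × 303.15/150.85 = 82.8 kJ.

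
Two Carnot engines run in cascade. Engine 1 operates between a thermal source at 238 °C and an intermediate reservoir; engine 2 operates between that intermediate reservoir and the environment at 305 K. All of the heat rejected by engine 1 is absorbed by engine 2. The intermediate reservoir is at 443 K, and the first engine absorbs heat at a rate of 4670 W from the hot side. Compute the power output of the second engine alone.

Ẇ₂ ≈ 1260 W

T_H = 238 °C → 238 + 273.15 = 511.15 K.
Heat entering the second stage: Q_m = Q_H·(T_m/T_H) = 4670 × 443.00/511.15 = 4050 W.
Second-stage efficiency η₂ = 1 − T_C/T_m = 1 − 305.00/443.00 = 0.3115, so W₂ = η₂·Q_m = 1260 W.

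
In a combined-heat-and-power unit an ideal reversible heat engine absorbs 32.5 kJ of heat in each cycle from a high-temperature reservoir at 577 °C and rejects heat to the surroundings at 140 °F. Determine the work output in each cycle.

W ≈ 19.8 kJ

T_H = 577 °C → 577 + 273.15 = 850.15 K.
T_C = 140 °F → (140 − 32) × 5/9 = 60.00 °C = 333.15 K.
η_rev = 1 − T_C/T_H = 1 − 333.15/850.15 = 0.6081.
W = η·Q_H = 0.6081 × 32.5 = 19.8 kJ.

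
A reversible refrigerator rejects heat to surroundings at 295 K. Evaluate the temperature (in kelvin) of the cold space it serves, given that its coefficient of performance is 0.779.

COP_R = T_C/(T_H − T_C) ⇒ T_C = T_H·COP_R/(1 + COP_R) = 295.00 × 0.779/(1 + 0.779) = 129 K.

T_C ≈ 129 K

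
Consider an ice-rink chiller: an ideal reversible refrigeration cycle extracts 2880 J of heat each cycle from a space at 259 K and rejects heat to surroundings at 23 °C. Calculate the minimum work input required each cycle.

T_H = 23 °C → 23 + 273.15 = 296.15 K.
Carnot COP: COP_R = T_C/(T_H − T_C) = 259.00/37.15 = 6.9717.
W = Q_C/COP_R = 2880/6.9717 = 413.1 J.

W_in ≈ 413.1 J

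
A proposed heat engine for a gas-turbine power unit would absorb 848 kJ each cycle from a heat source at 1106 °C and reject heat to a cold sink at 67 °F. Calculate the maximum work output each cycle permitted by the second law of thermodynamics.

T_H = 1106 °C → 1106 + 273.15 = 1379.15 K.
T_C = 67 °F → (67 − 32) × 5/9 = 19.44 °C = 292.59 K.
By the Carnot theorem, η_max = 1 − T_C/T_H = 1 − 292.59/1379.15 = 0.7878.
W_max = η_max · Q_H = 0.7878 × 848 = 668.1 kJ.

W_max ≈ 668.1 kJ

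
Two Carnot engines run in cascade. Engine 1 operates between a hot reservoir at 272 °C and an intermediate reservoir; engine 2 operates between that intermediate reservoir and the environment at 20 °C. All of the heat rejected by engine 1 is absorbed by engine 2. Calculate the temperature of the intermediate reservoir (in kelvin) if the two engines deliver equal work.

T_H = 272 °C → 272 + 273.15 = 545.15 K.
T_C = 20 °C → 20 + 273.15 = 293.15 K.
For reversible stages Q_m = Q_H·(T_m/T_H). Setting W₁ = Q_H(1 − T_m/T_H) equal to W₂ = Q_m(1 − T_C/T_m) = Q_H·(T_m − T_C)/T_H gives T_H − T_m = T_m − T_C, so T_m = (T_H + T_C)/2 = (545.15 + 293.15)/2 = 419 K.

T_m ≈ 419 K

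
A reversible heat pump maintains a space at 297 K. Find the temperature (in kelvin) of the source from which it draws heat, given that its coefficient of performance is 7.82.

T_C ≈ 259 K

COP_HP = T_H/(T_H − T_C) ⇒ T_C = T_H·(COP_HP − 1)/COP_HP = 297.00 × (7.82 − 1)/7.82 = 259 K.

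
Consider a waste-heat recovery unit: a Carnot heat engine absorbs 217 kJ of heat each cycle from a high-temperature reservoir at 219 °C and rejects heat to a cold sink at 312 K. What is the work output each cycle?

T_H = 219 °C → 219 + 273.15 = 492.15 K.
η_rev = 1 − T_C/T_H = 1 − 312.00/492.15 = 0.3660.
W = η·Q_H = 0.3660 × 217 = 79.4 kJ.

W ≈ 79.4 kJ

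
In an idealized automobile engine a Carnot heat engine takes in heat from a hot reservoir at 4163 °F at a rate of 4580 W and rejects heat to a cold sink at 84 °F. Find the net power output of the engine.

T_H = 4163 °F → (4163 − 32) × 5/9 = 2295.00 °C = 2568.15 K.
T_C = 84 °F → (84 − 32) × 5/9 = 28.89 °C = 302.04 K.
η_rev = 1 − T_C/T_H = 1 − 302.04/2568.15 = 0.8824.
W = η·Q_H = 0.8824 × 4580 = 4040 W.

Ẇ ≈ 4040 W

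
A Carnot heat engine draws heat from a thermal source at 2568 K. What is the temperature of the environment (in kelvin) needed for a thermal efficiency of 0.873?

T_C ≈ 326 K

From η = 1 − T_C/T_H, T_C = T_H·(1 − η) = 2568.00 × (1 − 0.873) = 326 K.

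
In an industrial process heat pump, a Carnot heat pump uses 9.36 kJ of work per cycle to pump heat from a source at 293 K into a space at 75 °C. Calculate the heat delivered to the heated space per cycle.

Q_H ≈ 59.1 kJ

T_H = 75 °C → 75 + 273.15 = 348.15 K.
Reversible heating COP: COP_HP = T_H/(T_H − T_C) = 348.15/55.15 = 6.3128.
Q_H = COP_HP · W = 6.3128 × 9.36 = 59.1 kJ.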